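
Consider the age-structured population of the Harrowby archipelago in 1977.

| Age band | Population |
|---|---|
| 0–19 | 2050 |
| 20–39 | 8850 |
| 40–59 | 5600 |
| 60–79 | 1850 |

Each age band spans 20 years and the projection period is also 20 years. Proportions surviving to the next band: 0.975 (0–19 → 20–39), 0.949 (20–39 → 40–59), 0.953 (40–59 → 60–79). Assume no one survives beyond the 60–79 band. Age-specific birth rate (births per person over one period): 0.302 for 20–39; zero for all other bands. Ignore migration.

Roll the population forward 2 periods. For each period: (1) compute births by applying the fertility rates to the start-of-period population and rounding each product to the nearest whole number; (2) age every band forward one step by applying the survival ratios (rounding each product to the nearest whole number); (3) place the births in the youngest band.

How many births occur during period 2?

(Bands numbered youngest = 1 to oldest = 4.)
After projecting period 1:
Births: 8850 * 0.302 = 2673
Band 2: 2050 * 0.975 = 1999
Band 3: 8850 * 0.949 = 8399
Band 4: 5600 * 0.953 = 5337
Population now: 0–19=2673, 20–39=1999, 40–59=8399, 60–79=5337
After projecting period 2:
Births: 1999 * 0.302 = 604
Band 2: 2673 * 0.975 = 2606
Band 3: 1999 * 0.949 = 1897
Band 4: 8399 * 0.953 = 8004
Population now: 0–19=604, 20–39=2606, 40–59=1897, 60–79=8004

604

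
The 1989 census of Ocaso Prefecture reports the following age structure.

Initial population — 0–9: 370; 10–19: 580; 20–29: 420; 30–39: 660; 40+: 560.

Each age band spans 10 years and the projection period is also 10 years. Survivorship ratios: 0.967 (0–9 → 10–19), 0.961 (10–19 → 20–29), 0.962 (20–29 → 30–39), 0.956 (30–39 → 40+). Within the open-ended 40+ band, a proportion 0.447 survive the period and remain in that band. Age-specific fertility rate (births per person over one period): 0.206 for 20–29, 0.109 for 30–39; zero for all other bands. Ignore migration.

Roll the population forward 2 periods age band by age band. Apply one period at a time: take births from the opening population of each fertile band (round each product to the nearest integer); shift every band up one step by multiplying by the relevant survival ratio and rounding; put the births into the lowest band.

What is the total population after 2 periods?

1973

Period 1.
Births: 420 × 0.206 = 87  |  660 × 0.109 = 72 → total 159
10–19: 370 × 0.967 = 358
20–29: 580 × 0.961 = 557
30–39: 420 × 0.962 = 404
40+: 660 × 0.956 + 560 × 0.447 = 631 + 250 = 881
End of period: [159, 358, 557, 404, 881]
Period 2.
Births: 557 × 0.206 = 115  |  404 × 0.109 = 44 → total 159
10–19: 159 × 0.967 = 154
20–29: 358 × 0.961 = 344
30–39: 557 × 0.962 = 536
40+: 404 × 0.956 + 881 × 0.447 = 386 + 394 = 780
End of period: [159, 154, 344, 536, 780]
Total after period 2: 159 + 154 + 344 + 536 + 780 = 1973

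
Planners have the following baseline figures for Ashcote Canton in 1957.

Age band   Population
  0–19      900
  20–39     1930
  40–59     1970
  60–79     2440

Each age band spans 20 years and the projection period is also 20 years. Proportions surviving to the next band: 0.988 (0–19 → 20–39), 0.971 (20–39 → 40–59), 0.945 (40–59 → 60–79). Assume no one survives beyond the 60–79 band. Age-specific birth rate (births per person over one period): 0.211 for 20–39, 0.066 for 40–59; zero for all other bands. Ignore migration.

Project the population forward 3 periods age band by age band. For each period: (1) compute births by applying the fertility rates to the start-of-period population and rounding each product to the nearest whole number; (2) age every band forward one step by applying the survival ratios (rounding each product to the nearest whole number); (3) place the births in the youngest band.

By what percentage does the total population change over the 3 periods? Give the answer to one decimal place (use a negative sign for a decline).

-75.0

(Bands numbered youngest = 1 to oldest = 4.)
Period 1:
Births: 1930 * 0.211 = 407  |  1970 * 0.066 = 130 → 537
Band 2: 900 * 0.988 = 889
Band 3: 1930 * 0.971 = 1874
Band 4: 1970 * 0.945 = 1862
Population now: 0–19=537, 20–39=889, 40–59=1874, 60–79=1862
Period 2:
Births: 889 * 0.211 = 188  |  1874 * 0.066 = 124 → 312
Band 2: 537 * 0.988 = 531
Band 3: 889 * 0.971 = 863
Band 4: 1874 * 0.945 = 1771
Population now: 0–19=312, 20–39=531, 40–59=863, 60–79=1771
Period 3:
Births: 531 * 0.211 = 112  |  863 * 0.066 = 57 → 169
Band 2: 312 * 0.988 = 308
Band 3: 531 * 0.971 = 516
Band 4: 863 * 0.945 = 816
Population now: 0–19=169, 20–39=308, 40–59=516, 60–79=816
Total: 7240 → 1809; change = -5431; percentage change = -75.0%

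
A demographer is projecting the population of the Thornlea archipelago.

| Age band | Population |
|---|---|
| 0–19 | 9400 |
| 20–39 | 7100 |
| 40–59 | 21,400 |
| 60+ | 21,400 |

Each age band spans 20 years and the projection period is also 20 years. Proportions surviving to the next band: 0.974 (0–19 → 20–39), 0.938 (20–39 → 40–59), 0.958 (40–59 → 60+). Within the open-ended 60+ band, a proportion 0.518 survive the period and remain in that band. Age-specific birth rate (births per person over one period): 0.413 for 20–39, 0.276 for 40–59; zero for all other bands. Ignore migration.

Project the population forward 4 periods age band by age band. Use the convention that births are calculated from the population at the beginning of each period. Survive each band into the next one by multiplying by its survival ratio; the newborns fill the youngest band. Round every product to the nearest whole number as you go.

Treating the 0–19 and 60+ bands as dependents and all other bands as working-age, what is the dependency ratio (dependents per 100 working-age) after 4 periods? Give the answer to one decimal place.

207.1

Call the groups 1 to 4, youngest first.
— Period 1 —
Births: 7100 * 0.413 = 2932  |  21400 * 0.276 = 5906 ⇒ total 8838
Group 2: 9400 * 0.974 = 9156
Group 3: 7100 * 0.938 = 6660
Group 4: 21400 * 0.958 + 21400 * 0.518 = 20501 + 11085 = 31586
Giving 8838 / 9156 / 6660 / 31586.
— Period 2 —
Births: 9156 * 0.413 = 3781  |  6660 * 0.276 = 1838 ⇒ total 5619
Group 2: 8838 * 0.974 = 8608
Group 3: 9156 * 0.938 = 8588
Group 4: 6660 * 0.958 + 31586 * 0.518 = 6380 + 16362 = 22742
Giving 5619 / 8608 / 8588 / 22742.
— Period 3 —
Births: 8608 * 0.413 = 3555  |  8588 * 0.276 = 2370 ⇒ total 5925
Group 2: 5619 * 0.974 = 5473
Group 3: 8608 * 0.938 = 8074
Group 4: 8588 * 0.958 + 22742 * 0.518 = 8227 + 11780 = 20007
Giving 5925 / 5473 / 8074 / 20007.
— Period 4 —
Births: 5473 * 0.413 = 2260  |  8074 * 0.276 = 2228 ⇒ total 4488
Group 2: 5925 * 0.974 = 5771
Group 3: 5473 * 0.938 = 5134
Group 4: 8074 * 0.958 + 20007 * 0.518 = 7735 + 10364 = 18099
Giving 4488 / 5771 / 5134 / 18099.
Dependents (band 0–19 + band 60+) = 4488 + 18099 = 22587; working-age = 10905; ratio = 22587/10905 × 100 = 207.1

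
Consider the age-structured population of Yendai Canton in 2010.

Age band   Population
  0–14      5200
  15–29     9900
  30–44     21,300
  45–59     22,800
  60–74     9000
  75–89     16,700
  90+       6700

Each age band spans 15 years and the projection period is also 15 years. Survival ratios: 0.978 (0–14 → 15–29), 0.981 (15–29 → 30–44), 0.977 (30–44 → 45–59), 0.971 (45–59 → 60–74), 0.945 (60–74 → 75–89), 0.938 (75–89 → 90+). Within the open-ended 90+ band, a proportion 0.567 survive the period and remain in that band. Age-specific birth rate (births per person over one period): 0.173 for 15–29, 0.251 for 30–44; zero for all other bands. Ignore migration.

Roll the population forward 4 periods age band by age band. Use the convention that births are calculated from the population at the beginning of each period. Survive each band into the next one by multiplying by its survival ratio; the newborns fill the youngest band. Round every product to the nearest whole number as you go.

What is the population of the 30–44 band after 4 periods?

3183

Let group 1 be 0–14 through group 7 = 90+.
Period 1:
Births: 9900 * 0.173 = 1713  |  21300 * 0.251 = 5346 → total 7059
Group 2: 5200 * 0.978 = 5086
Group 3: 9900 * 0.981 = 9712
Group 4: 21300 * 0.977 = 20810
Group 5: 22800 * 0.971 = 22139
Group 6: 9000 * 0.945 = 8505
Group 7: 16700 * 0.938 + 6700 * 0.567 = 15665 + 3799 = 19464
End of period: [7059, 5086, 9712, 20810, 22139, 8505, 19464]
Period 2:
Births: 5086 * 0.173 = 880  |  9712 * 0.251 = 2438 → total 3318
Group 2: 7059 * 0.978 = 6904
Group 3: 5086 * 0.981 = 4989
Group 4: 9712 * 0.977 = 9489
Group 5: 20810 * 0.971 = 20207
Group 6: 22139 * 0.945 = 20921
Group 7: 8505 * 0.938 + 19464 * 0.567 = 7978 + 11036 = 19014
End of period: [3318, 6904, 4989, 9489, 20207, 20921, 19014]
Period 3:
Births: 6904 * 0.173 = 1194  |  4989 * 0.251 = 1252 → total 2446
Group 2: 3318 * 0.978 = 3245
Group 3: 6904 * 0.981 = 6773
Group 4: 4989 * 0.977 = 4874
Group 5: 9489 * 0.971 = 9214
Group 6: 20207 * 0.945 = 19096
Group 7: 20921 * 0.938 + 19014 * 0.567 = 19624 + 10781 = 30405
End of period: [2446, 3245, 6773, 4874, 9214, 19096, 30405]
Period 4:
Births: 3245 * 0.173 = 561  |  6773 * 0.251 = 1700 → total 2261
Group 2: 2446 * 0.978 = 2392
Group 3: 3245 * 0.981 = 3183
Group 4: 6773 * 0.977 = 6617
Group 5: 4874 * 0.971 = 4733
Group 6: 9214 * 0.945 = 8707
Group 7: 19096 * 0.938 + 30405 * 0.567 = 17912 + 17240 = 35152
End of period: [2261, 2392, 3183, 6617, 4733, 8707, 35152]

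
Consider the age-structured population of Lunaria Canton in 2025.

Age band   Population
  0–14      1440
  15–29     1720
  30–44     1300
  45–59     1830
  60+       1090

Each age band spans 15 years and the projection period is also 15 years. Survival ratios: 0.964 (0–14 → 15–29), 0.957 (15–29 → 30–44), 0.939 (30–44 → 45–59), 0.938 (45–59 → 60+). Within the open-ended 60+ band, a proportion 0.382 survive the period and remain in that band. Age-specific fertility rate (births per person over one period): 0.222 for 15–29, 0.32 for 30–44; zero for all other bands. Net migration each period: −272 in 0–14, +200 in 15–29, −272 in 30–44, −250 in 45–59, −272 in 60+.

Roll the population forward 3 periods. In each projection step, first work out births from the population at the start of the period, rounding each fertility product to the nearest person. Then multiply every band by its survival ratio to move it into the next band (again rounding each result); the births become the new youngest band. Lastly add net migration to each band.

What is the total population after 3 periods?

3533

Call the groups 1 to 5, youngest first.
Period 1.
Births: 1720 × 0.222 = 382  |  1300 × 0.32 = 416 → 798
Group 2: 1440 × 0.964 = 1388
Group 3: 1720 × 0.957 = 1646
Group 4: 1300 × 0.939 = 1221
Group 5: 1830 × 0.938 + 1090 × 0.382 = 1717 + 416 = 2133
Net migration: Group 1 − 272 → 526; Group 2 + 200 → 1588; Group 3 − 272 → 1374; Group 4 − 250 → 971; Group 5 − 272 → 1861
Population now: 0–14=526, 15–29=1588, 30–44=1374, 45–59=971, 60+=1861
Period 2.
Births: 1588 × 0.222 = 353  |  1374 × 0.32 = 440 → 793
Group 2: 526 × 0.964 = 507
Group 3: 1588 × 0.957 = 1520
Group 4: 1374 × 0.939 = 1290
Group 5: 971 × 0.938 + 1861 × 0.382 = 911 + 711 = 1622
Net migration: Group 1 − 272 → 521; Group 2 + 200 → 707; Group 3 − 272 → 1248; Group 4 − 250 → 1040; Group 5 − 272 → 1350
Population now: 0–14=521, 15–29=707, 30–44=1248, 45–59=1040, 60+=1350
Period 3.
Births: 707 × 0.222 = 157  |  1248 × 0.32 = 399 → 556
Group 2: 521 × 0.964 = 502
Group 3: 707 × 0.957 = 677
Group 4: 1248 × 0.939 = 1172
Group 5: 1040 × 0.938 + 1350 × 0.382 = 976 + 516 = 1492
Net migration: Group 1 − 272 → 284; Group 2 + 200 → 702; Group 3 − 272 → 405; Group 4 − 250 → 922; Group 5 − 272 → 1220
Population now: 0–14=284, 15–29=702, 30–44=405, 45–59=922, 60+=1220
Total after period 3: 284 + 702 + 405 + 922 + 1220 = 3533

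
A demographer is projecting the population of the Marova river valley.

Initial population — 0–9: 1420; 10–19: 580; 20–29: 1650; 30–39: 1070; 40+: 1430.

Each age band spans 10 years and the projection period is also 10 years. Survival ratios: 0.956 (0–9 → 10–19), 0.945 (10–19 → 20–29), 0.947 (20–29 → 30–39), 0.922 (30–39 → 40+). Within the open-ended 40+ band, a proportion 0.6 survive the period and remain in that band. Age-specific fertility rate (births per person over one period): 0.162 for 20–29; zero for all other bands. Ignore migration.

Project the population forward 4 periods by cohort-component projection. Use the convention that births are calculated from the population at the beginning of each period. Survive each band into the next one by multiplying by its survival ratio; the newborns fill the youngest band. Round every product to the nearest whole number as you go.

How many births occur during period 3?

(Groups numbered youngest = 1 to oldest = 5.)
After projecting period 1:
Births: 1650 × 0.162 = 267
Group 2: 1420 × 0.956 = 1358
Group 3: 580 × 0.945 = 548
Group 4: 1650 × 0.947 = 1563
Group 5: 1070 × 0.922 + 1430 × 0.6 = 987 + 858 = 1845
End of period: [267, 1358, 548, 1563, 1845]
After projecting period 2:
Births: 548 × 0.162 = 89
Group 2: 267 × 0.956 = 255
Group 3: 1358 × 0.945 = 1283
Group 4: 548 × 0.947 = 519
Group 5: 1563 × 0.922 + 1845 × 0.6 = 1441 + 1107 = 2548
End of period: [89, 255, 1283, 519, 2548]
After projecting period 3:
Births: 1283 × 0.162 = 208
Group 2: 89 × 0.956 = 85
Group 3: 255 × 0.945 = 241
Group 4: 1283 × 0.947 = 1215
Group 5: 519 × 0.922 + 2548 × 0.6 = 479 + 1529 = 2008
End of period: [208, 85, 241, 1215, 2008]

208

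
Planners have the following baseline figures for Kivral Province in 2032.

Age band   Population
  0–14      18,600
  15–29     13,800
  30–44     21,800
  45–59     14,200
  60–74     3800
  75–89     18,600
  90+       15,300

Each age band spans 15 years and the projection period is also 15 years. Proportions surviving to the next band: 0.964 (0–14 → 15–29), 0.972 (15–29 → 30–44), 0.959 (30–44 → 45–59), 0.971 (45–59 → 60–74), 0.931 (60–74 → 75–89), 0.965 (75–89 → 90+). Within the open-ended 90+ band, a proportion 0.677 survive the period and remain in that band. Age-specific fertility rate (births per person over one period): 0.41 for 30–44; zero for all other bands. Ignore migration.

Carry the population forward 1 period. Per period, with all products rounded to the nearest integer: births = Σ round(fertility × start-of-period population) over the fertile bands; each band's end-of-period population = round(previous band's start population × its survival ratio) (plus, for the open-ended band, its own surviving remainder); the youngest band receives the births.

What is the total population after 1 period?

Call the groups 1 to 7, youngest first.
Period 1:
Births: 21800 * 0.41 = 8938
Group 2: 18600 * 0.964 = 17930
Group 3: 13800 * 0.972 = 13414
Group 4: 21800 * 0.959 = 20906
Group 5: 14200 * 0.971 = 13788
Group 6: 3800 * 0.931 = 3538
Group 7: 18600 * 0.965 + 15300 * 0.677 = 17949 + 10358 = 28307
Giving 8938 / 17930 / 13414 / 20906 / 13788 / 3538 / 28307.
Total after period 1: 8938 + 17930 + 13414 + 20906 + 13788 + 3538 + 28307 = 106821

106821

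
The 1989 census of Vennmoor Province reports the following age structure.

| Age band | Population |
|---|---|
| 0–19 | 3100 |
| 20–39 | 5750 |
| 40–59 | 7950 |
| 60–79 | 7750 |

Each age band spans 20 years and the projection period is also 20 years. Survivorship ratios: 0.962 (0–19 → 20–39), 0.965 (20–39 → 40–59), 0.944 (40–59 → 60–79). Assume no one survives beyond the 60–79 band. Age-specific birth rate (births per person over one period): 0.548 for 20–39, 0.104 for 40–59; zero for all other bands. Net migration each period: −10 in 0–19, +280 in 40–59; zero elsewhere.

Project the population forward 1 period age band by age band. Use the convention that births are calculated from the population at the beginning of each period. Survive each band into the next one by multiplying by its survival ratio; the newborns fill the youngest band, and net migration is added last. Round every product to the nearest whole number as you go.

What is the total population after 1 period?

20284

Period 1.
Births: 5750 × 0.548 = 3151 ; 7950 × 0.104 = 827 — total 3978
20–39: 3100 × 0.962 = 2982
40–59: 5750 × 0.965 = 5549
60–79: 7950 × 0.944 = 7505
Net migration: 0–19 − 10 → 3968; 40–59 + 280 → 5829
→ [3968, 2982, 5829, 7505]
Total after period 1: 3968 + 2982 + 5829 + 7505 = 20284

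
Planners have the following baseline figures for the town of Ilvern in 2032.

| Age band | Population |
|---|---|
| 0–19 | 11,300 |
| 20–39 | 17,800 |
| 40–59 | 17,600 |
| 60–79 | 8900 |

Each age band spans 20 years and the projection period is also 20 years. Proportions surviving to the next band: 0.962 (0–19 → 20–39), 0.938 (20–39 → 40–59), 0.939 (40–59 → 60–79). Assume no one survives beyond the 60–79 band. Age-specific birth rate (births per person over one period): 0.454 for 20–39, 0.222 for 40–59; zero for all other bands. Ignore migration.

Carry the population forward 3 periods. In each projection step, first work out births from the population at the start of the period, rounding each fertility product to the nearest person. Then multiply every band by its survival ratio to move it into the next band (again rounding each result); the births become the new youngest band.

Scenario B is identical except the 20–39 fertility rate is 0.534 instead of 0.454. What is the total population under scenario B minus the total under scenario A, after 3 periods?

Numbering the groups 1..4 from youngest to oldest:
Period 1:
Births: 17800 * 0.454 = 8081 ; 17600 * 0.222 = 3907 ⇒ total 11988
Group 2: 11300 * 0.962 = 10871
Group 3: 17800 * 0.938 = 16696
Group 4: 17600 * 0.939 = 16526
→ [11988, 10871, 16696, 16526]
Period 2:
Births: 10871 * 0.454 = 4935 ; 16696 * 0.222 = 3707 ⇒ total 8642
Group 2: 11988 * 0.962 = 11532
Group 3: 10871 * 0.938 = 10197
Group 4: 16696 * 0.939 = 15678
→ [8642, 11532, 10197, 15678]
Period 3:
Births: 11532 * 0.454 = 5236 ; 10197 * 0.222 = 2264 ⇒ total 7500
Group 2: 8642 * 0.962 = 8314
Group 3: 11532 * 0.938 = 10817
Group 4: 10197 * 0.939 = 9575
→ [7500, 8314, 10817, 9575]
Scenario A total after 3 periods: 36206
Scenario B projection —
Period 1:
Births: 17800 * 0.534 = 9505 ; 17600 * 0.222 = 3907 ⇒ total 13412
Group 2: 11300 * 0.962 = 10871
Group 3: 17800 * 0.938 = 16696
Group 4: 17600 * 0.939 = 16526
→ [13412, 10871, 16696, 16526]
Period 2:
Births: 10871 * 0.534 = 5805 ; 16696 * 0.222 = 3707 ⇒ total 9512
Group 2: 13412 * 0.962 = 12902
Group 3: 10871 * 0.938 = 10197
Group 4: 16696 * 0.939 = 15678
→ [9512, 12902, 10197, 15678]
Period 3:
Births: 12902 * 0.534 = 6890 ; 10197 * 0.222 = 2264 ⇒ total 9154
Group 2: 9512 * 0.962 = 9151
Group 3: 12902 * 0.938 = 12102
Group 4: 10197 * 0.939 = 9575
→ [9154, 9151, 12102, 9575]
Scenario B total after 3 periods: 39982
Difference B − A = 39982 − 36206 = 3776

3776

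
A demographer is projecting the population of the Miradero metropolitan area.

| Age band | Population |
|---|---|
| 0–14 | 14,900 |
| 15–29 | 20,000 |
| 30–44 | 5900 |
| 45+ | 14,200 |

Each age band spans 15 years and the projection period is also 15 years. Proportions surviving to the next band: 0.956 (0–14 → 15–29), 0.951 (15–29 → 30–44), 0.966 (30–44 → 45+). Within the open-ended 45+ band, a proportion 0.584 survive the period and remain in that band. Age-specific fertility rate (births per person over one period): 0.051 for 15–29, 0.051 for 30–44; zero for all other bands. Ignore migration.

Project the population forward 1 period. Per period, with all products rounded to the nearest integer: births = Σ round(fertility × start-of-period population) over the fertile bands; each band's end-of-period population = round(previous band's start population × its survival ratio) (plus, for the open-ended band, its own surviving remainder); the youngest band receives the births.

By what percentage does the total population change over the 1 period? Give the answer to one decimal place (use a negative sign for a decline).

Numbering the groups 1..4 from youngest to oldest:
Period 1:
Births: 20000 * 0.051 = 1020  |  5900 * 0.051 = 301 — total 1321
Group 2: 14900 * 0.956 = 14244
Group 3: 20000 * 0.951 = 19020
Group 4: 5900 * 0.966 + 14200 * 0.584 = 5699 + 8293 = 13992
End of period: [1321, 14244, 19020, 13992]
Total: 55000 → 48577; change = -6423; percentage change = -11.7%

-11.7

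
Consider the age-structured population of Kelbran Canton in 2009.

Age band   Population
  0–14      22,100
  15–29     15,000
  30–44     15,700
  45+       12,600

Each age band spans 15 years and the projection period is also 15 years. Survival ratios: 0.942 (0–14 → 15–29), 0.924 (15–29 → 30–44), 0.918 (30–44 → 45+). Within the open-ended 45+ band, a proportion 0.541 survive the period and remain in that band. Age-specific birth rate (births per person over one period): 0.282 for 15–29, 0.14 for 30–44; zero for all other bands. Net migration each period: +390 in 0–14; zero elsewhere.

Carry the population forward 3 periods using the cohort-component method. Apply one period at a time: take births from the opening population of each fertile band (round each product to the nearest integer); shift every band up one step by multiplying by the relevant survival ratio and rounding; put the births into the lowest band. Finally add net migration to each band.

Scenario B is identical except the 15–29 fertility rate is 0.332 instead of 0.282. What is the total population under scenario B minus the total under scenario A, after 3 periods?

Let group 1 be 0–14 through group 4 = 45+.
[period 1]
Births: 15000 × 0.282 = 4230  |  15700 × 0.14 = 2198 ⇒ total 6428
Group 2: 22100 × 0.942 = 20818
Group 3: 15000 × 0.924 = 13860
Group 4: 15700 × 0.918 + 12600 × 0.541 = 14413 + 6817 = 21230
Net migration: Group 1 + 390 → 6818
Population now: 0–14=6818, 15–29=20818, 30–44=13860, 45+=21230
[period 2]
Births: 20818 × 0.282 = 5871  |  13860 × 0.14 = 1940 ⇒ total 7811
Group 2: 6818 × 0.942 = 6423
Group 3: 20818 × 0.924 = 19236
Group 4: 13860 × 0.918 + 21230 × 0.541 = 12723 + 11485 = 24208
Net migration: Group 1 + 390 → 8201
Population now: 0–14=8201, 15–29=6423, 30–44=19236, 45+=24208
[period 3]
Births: 6423 × 0.282 = 1811  |  19236 × 0.14 = 2693 ⇒ total 4504
Group 2: 8201 × 0.942 = 7725
Group 3: 6423 × 0.924 = 5935
Group 4: 19236 × 0.918 + 24208 × 0.541 = 17659 + 13097 = 30756
Net migration: Group 1 + 390 → 4894
Population now: 0–14=4894, 15–29=7725, 30–44=5935, 45+=30756
Scenario A total after 3 periods: 49310
Scenario B projection —
[period 1]
Births: 15000 × 0.332 = 4980  |  15700 × 0.14 = 2198 ⇒ total 7178
Group 2: 22100 × 0.942 = 20818
Group 3: 15000 × 0.924 = 13860
Group 4: 15700 × 0.918 + 12600 × 0.541 = 14413 + 6817 = 21230
Net migration: Group 1 + 390 → 7568
Population now: 0–14=7568, 15–29=20818, 30–44=13860, 45+=21230
[period 2]
Births: 20818 × 0.332 = 6912  |  13860 × 0.14 = 1940 ⇒ total 8852
Group 2: 7568 × 0.942 = 7129
Group 3: 20818 × 0.924 = 19236
Group 4: 13860 × 0.918 + 21230 × 0.541 = 12723 + 11485 = 24208
Net migration: Group 1 + 390 → 9242
Population now: 0–14=9242, 15–29=7129, 30–44=19236, 45+=24208
[period 3]
Births: 7129 × 0.332 = 2367  |  19236 × 0.14 = 2693 ⇒ total 5060
Group 2: 9242 × 0.942 = 8706
Group 3: 7129 × 0.924 = 6587
Group 4: 19236 × 0.918 + 24208 × 0.541 = 17659 + 13097 = 30756
Net migration: Group 1 + 390 → 5450
Population now: 0–14=5450, 15–29=8706, 30–44=6587, 45+=30756
Scenario B total after 3 periods: 51499
Difference B − A = 51499 − 49310 = 2189

2189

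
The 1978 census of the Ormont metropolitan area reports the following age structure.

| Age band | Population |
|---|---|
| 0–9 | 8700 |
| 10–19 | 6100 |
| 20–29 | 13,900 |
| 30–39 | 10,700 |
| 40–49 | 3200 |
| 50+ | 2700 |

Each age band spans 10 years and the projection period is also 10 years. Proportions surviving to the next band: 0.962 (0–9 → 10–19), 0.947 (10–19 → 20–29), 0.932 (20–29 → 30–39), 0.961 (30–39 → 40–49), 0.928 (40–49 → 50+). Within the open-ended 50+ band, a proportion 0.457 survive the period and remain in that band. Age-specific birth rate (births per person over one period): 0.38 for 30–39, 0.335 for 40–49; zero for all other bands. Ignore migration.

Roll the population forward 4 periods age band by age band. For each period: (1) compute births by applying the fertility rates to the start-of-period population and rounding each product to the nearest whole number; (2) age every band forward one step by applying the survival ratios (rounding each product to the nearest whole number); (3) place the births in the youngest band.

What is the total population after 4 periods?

42080

Let band 1 be 0–9 through band 6 = 50+.
Period 1:
Births: 10700 × 0.38 = 4066 ; 3200 × 0.335 = 1072 → 5138
Band 2: 8700 × 0.962 = 8369
Band 3: 6100 × 0.947 = 5777
Band 4: 13900 × 0.932 = 12955
Band 5: 10700 × 0.961 = 10283
Band 6: 3200 × 0.928 + 2700 × 0.457 = 2970 + 1234 = 4204
Population now: 0–9=5138, 10–19=8369, 20–29=5777, 30–39=12955, 40–49=10283, 50+=4204
Period 2:
Births: 12955 × 0.38 = 4923 ; 10283 × 0.335 = 3445 → 8368
Band 2: 5138 × 0.962 = 4943
Band 3: 8369 × 0.947 = 7925
Band 4: 5777 × 0.932 = 5384
Band 5: 12955 × 0.961 = 12450
Band 6: 10283 × 0.928 + 4204 × 0.457 = 9543 + 1921 = 11464
Population now: 0–9=8368, 10–19=4943, 20–29=7925, 30–39=5384, 40–49=12450, 50+=11464
Period 3:
Births: 5384 × 0.38 = 2046 ; 12450 × 0.335 = 4171 → 6217
Band 2: 8368 × 0.962 = 8050
Band 3: 4943 × 0.947 = 4681
Band 4: 7925 × 0.932 = 7386
Band 5: 5384 × 0.961 = 5174
Band 6: 12450 × 0.928 + 11464 × 0.457 = 11554 + 5239 = 16793
Population now: 0–9=6217, 10–19=8050, 20–29=4681, 30–39=7386, 40–49=5174, 50+=16793
Period 4:
Births: 7386 × 0.38 = 2807 ; 5174 × 0.335 = 1733 → 4540
Band 2: 6217 × 0.962 = 5981
Band 3: 8050 × 0.947 = 7623
Band 4: 4681 × 0.932 = 4363
Band 5: 7386 × 0.961 = 7098
Band 6: 5174 × 0.928 + 16793 × 0.457 = 4801 + 7674 = 12475
Population now: 0–9=4540, 10–19=5981, 20–29=7623, 30–39=4363, 40–49=7098, 50+=12475
Total after period 4: 4540 + 5981 + 7623 + 4363 + 7098 + 12475 = 42080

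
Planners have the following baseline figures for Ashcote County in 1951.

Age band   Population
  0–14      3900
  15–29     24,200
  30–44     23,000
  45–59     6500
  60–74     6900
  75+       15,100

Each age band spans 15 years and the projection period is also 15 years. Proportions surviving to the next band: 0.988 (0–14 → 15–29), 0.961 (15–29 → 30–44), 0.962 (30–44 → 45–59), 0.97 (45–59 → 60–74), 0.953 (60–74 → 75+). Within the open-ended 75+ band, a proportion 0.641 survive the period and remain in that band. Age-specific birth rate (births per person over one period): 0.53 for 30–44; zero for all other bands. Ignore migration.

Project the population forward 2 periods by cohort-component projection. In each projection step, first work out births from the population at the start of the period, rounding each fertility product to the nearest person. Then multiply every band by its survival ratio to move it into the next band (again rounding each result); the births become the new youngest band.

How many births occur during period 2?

12326

Let band 1 be 0–14 through band 6 = 75+.
After projecting period 1:
Births: 23000 × 0.53 = 12190
Band 2: 3900 × 0.988 = 3853
Band 3: 24200 × 0.961 = 23256
Band 4: 23000 × 0.962 = 22126
Band 5: 6500 × 0.97 = 6305
Band 6: 6900 × 0.953 + 15100 × 0.641 = 6576 + 9679 = 16255
Population now: 0–14=12190, 15–29=3853, 30–44=23256, 45–59=22126, 60–74=6305, 75+=16255
After projecting period 2:
Births: 23256 × 0.53 = 12326
Band 2: 12190 × 0.988 = 12044
Band 3: 3853 × 0.961 = 3703
Band 4: 23256 × 0.962 = 22372
Band 5: 22126 × 0.97 = 21462
Band 6: 6305 × 0.953 + 16255 × 0.641 = 6009 + 10419 = 16428
Population now: 0–14=12326, 15–29=12044, 30–44=3703, 45–59=22372, 60–74=21462, 75+=16428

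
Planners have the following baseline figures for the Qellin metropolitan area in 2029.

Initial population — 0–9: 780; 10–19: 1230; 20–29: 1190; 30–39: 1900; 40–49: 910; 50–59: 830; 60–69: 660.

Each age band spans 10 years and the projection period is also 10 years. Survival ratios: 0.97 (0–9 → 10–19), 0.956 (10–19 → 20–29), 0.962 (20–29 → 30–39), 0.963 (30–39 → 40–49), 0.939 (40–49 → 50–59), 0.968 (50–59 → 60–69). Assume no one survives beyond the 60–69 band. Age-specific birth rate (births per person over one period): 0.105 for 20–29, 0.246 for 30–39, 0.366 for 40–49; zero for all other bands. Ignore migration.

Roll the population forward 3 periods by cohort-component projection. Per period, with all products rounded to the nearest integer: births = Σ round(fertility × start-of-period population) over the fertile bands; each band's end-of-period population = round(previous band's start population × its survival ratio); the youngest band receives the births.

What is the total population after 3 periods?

7143

Period 1.
Births: 1190 × 0.105 = 125, 1900 × 0.246 = 467, 910 × 0.366 = 333 ⇒ total 925
10–19: 780 × 0.97 = 757
20–29: 1230 × 0.956 = 1176
30–39: 1190 × 0.962 = 1145
40–49: 1900 × 0.963 = 1830
50–59: 910 × 0.939 = 854
60–69: 830 × 0.968 = 803
End of period: [925, 757, 1176, 1145, 1830, 854, 803]
Period 2.
Births: 1176 × 0.105 = 123, 1145 × 0.246 = 282, 1830 × 0.366 = 670 ⇒ total 1075
10–19: 925 × 0.97 = 897
20–29: 757 × 0.956 = 724
30–39: 1176 × 0.962 = 1131
40–49: 1145 × 0.963 = 1103
50–59: 1830 × 0.939 = 1718
60–69: 854 × 0.968 = 827
End of period: [1075, 897, 724, 1131, 1103, 1718, 827]
Period 3.
Births: 724 × 0.105 = 76, 1131 × 0.246 = 278, 1103 × 0.366 = 404 ⇒ total 758
10–19: 1075 × 0.97 = 1043
20–29: 897 × 0.956 = 858
30–39: 724 × 0.962 = 696
40–49: 1131 × 0.963 = 1089
50–59: 1103 × 0.939 = 1036
60–69: 1718 × 0.968 = 1663
End of period: [758, 1043, 858, 696, 1089, 1036, 1663]
Total after period 3: 758 + 1043 + 858 + 696 + 1089 + 1036 + 1663 = 7143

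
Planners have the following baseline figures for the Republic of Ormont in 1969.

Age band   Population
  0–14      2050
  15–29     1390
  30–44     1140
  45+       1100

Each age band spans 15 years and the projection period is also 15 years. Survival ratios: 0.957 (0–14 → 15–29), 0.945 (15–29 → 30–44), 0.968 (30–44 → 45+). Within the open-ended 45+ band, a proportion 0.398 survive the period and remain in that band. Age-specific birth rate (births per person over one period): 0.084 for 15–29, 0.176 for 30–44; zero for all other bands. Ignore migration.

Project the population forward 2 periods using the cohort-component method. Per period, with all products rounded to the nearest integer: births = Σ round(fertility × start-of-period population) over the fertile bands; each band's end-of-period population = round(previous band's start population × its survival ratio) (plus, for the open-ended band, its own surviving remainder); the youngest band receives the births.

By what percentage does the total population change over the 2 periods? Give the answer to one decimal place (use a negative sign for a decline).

-21.8

Let band 1 be 0–14 through band 4 = 45+.
Period 1:
Births: 1390 * 0.084 = 117  |  1140 * 0.176 = 201 ⇒ total 318
Band 2: 2050 * 0.957 = 1962
Band 3: 1390 * 0.945 = 1314
Band 4: 1140 * 0.968 + 1100 * 0.398 = 1104 + 438 = 1542
Population now: 0–14=318, 15–29=1962, 30–44=1314, 45+=1542
Period 2:
Births: 1962 * 0.084 = 165  |  1314 * 0.176 = 231 ⇒ total 396
Band 2: 318 * 0.957 = 304
Band 3: 1962 * 0.945 = 1854
Band 4: 1314 * 0.968 + 1542 * 0.398 = 1272 + 614 = 1886
Population now: 0–14=396, 15–29=304, 30–44=1854, 45+=1886
Total: 5680 → 4440; change = -1240; percentage change = -21.8%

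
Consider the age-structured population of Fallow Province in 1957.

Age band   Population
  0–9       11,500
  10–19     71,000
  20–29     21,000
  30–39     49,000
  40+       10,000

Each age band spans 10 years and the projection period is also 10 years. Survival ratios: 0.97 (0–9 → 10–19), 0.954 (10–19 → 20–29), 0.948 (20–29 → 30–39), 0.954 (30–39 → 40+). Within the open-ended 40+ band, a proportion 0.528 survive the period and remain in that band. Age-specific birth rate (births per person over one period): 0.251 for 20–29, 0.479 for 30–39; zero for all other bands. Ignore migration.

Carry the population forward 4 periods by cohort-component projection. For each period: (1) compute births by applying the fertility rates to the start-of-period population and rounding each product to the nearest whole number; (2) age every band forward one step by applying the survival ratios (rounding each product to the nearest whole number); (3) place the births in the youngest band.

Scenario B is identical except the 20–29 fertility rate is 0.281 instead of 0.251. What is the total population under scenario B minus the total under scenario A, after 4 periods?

3704

Numbering the bands 1..5 from youngest to oldest:
Period 1.
Births: 21000 * 0.251 = 5271 ; 49000 * 0.479 = 23471 — total 28742
Band 2: 11500 * 0.97 = 11155
Band 3: 71000 * 0.954 = 67734
Band 4: 21000 * 0.948 = 19908
Band 5: 49000 * 0.954 + 10000 * 0.528 = 46746 + 5280 = 52026
Giving 28742 / 11155 / 67734 / 19908 / 52026.
Period 2.
Births: 67734 * 0.251 = 17001 ; 19908 * 0.479 = 9536 — total 26537
Band 2: 28742 * 0.97 = 27880
Band 3: 11155 * 0.954 = 10642
Band 4: 67734 * 0.948 = 64212
Band 5: 19908 * 0.954 + 52026 * 0.528 = 18992 + 27470 = 46462
Giving 26537 / 27880 / 10642 / 64212 / 46462.
Period 3.
Births: 10642 * 0.251 = 2671 ; 64212 * 0.479 = 30758 — total 33429
Band 2: 26537 * 0.97 = 25741
Band 3: 27880 * 0.954 = 26598
Band 4: 10642 * 0.948 = 10089
Band 5: 64212 * 0.954 + 46462 * 0.528 = 61258 + 24532 = 85790
Giving 33429 / 25741 / 26598 / 10089 / 85790.
Period 4.
Births: 26598 * 0.251 = 6676 ; 10089 * 0.479 = 4833 — total 11509
Band 2: 33429 * 0.97 = 32426
Band 3: 25741 * 0.954 = 24557
Band 4: 26598 * 0.948 = 25215
Band 5: 10089 * 0.954 + 85790 * 0.528 = 9625 + 45297 = 54922
Giving 11509 / 32426 / 24557 / 25215 / 54922.
Scenario A total after 4 periods: 148629
Scenario B projection —
Period 1.
Births: 21000 * 0.281 = 5901 ; 49000 * 0.479 = 23471 — total 29372
Band 2: 11500 * 0.97 = 11155
Band 3: 71000 * 0.954 = 67734
Band 4: 21000 * 0.948 = 19908
Band 5: 49000 * 0.954 + 10000 * 0.528 = 46746 + 5280 = 52026
Giving 29372 / 11155 / 67734 / 19908 / 52026.
Period 2.
Births: 67734 * 0.281 = 19033 ; 19908 * 0.479 = 9536 — total 28569
Band 2: 29372 * 0.97 = 28491
Band 3: 11155 * 0.954 = 10642
Band 4: 67734 * 0.948 = 64212
Band 5: 19908 * 0.954 + 52026 * 0.528 = 18992 + 27470 = 46462
Giving 28569 / 28491 / 10642 / 64212 / 46462.
Period 3.
Births: 10642 * 0.281 = 2990 ; 64212 * 0.479 = 30758 — total 33748
Band 2: 28569 * 0.97 = 27712
Band 3: 28491 * 0.954 = 27180
Band 4: 10642 * 0.948 = 10089
Band 5: 64212 * 0.954 + 46462 * 0.528 = 61258 + 24532 = 85790
Giving 33748 / 27712 / 27180 / 10089 / 85790.
Period 4.
Births: 27180 * 0.281 = 7638 ; 10089 * 0.479 = 4833 — total 12471
Band 2: 33748 * 0.97 = 32736
Band 3: 27712 * 0.954 = 26437
Band 4: 27180 * 0.948 = 25767
Band 5: 10089 * 0.954 + 85790 * 0.528 = 9625 + 45297 = 54922
Giving 12471 / 32736 / 26437 / 25767 / 54922.
Scenario B total after 4 periods: 152333
Difference B − A = 152333 − 148629 = 3704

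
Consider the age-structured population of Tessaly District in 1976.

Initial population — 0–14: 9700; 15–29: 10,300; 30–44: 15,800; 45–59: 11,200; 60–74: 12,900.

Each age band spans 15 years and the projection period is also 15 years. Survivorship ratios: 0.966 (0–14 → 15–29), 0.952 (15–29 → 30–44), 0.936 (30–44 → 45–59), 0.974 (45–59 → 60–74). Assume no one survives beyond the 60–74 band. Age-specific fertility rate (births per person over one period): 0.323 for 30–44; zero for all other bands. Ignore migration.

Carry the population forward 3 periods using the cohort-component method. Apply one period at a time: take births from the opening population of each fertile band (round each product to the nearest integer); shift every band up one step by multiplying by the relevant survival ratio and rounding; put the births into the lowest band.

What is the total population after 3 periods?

27920

Period 1:
Births: 15800 × 0.323 = 5103
15–29: 9700 × 0.966 = 9370
30–44: 10300 × 0.952 = 9806
45–59: 15800 × 0.936 = 14789
60–74: 11200 × 0.974 = 10909
Giving 5103 / 9370 / 9806 / 14789 / 10909.
Period 2:
Births: 9806 × 0.323 = 3167
15–29: 5103 × 0.966 = 4929
30–44: 9370 × 0.952 = 8920
45–59: 9806 × 0.936 = 9178
60–74: 14789 × 0.974 = 14404
Giving 3167 / 4929 / 8920 / 9178 / 14404.
Period 3:
Births: 8920 × 0.323 = 2881
15–29: 3167 × 0.966 = 3059
30–44: 4929 × 0.952 = 4692
45–59: 8920 × 0.936 = 8349
60–74: 9178 × 0.974 = 8939
Giving 2881 / 3059 / 4692 / 8349 / 8939.
Total after period 3: 2881 + 3059 + 4692 + 8349 + 8939 = 27920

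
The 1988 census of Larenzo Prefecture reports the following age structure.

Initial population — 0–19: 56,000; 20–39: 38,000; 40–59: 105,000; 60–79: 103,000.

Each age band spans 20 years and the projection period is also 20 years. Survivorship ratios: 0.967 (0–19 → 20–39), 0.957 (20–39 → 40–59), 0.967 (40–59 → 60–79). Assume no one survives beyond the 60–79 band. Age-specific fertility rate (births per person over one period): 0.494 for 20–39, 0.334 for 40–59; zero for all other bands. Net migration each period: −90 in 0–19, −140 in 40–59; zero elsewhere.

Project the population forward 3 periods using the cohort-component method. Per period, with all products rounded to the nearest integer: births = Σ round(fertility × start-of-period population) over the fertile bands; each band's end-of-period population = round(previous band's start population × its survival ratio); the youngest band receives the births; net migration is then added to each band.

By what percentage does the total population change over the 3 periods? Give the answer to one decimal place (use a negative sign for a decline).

(Bands numbered youngest = 1 to oldest = 4.)
Period 1:
Births: 38000 × 0.494 = 18772  |  105000 × 0.334 = 35070 → 53842
Band 2: 56000 × 0.967 = 54152
Band 3: 38000 × 0.957 = 36366
Band 4: 105000 × 0.967 = 101535
Net migration: Band 1 − 90 → 53752; Band 3 − 140 → 36226
Population now: 0–19=53752, 20–39=54152, 40–59=36226, 60–79=101535
Period 2:
Births: 54152 × 0.494 = 26751  |  36226 × 0.334 = 12099 → 38850
Band 2: 53752 × 0.967 = 51978
Band 3: 54152 × 0.957 = 51823
Band 4: 36226 × 0.967 = 35031
Net migration: Band 1 − 90 → 38760; Band 3 − 140 → 51683
Population now: 0–19=38760, 20–39=51978, 40–59=51683, 60–79=35031
Period 3:
Births: 51978 × 0.494 = 25677  |  51683 × 0.334 = 17262 → 42939
Band 2: 38760 × 0.967 = 37481
Band 3: 51978 × 0.957 = 49743
Band 4: 51683 × 0.967 = 49977
Net migration: Band 1 − 90 → 42849; Band 3 − 140 → 49603
Population now: 0–19=42849, 20–39=37481, 40–59=49603, 60–79=49977
Total: 302000 → 179910; change = -122090; percentage change = -40.4%

-40.4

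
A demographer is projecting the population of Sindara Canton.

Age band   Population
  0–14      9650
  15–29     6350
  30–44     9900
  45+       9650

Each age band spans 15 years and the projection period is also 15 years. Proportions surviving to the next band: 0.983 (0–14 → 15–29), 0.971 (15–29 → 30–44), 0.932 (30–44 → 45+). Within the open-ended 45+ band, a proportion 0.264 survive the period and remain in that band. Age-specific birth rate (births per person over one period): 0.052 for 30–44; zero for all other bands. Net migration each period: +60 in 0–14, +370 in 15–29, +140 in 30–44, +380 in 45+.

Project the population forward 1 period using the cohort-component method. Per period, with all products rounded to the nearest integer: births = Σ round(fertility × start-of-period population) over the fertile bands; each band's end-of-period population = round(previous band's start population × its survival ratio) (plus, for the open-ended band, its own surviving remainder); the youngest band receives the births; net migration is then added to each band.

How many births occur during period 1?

515

Let band 1 be 0–14 through band 4 = 45+.
Period 1:
Births: 9900 * 0.052 = 515
Band 2: 9650 * 0.983 = 9486
Band 3: 6350 * 0.971 = 6166
Band 4: 9900 * 0.932 + 9650 * 0.264 = 9227 + 2548 = 11775
Net migration: Band 1 + 60 → 575; Band 2 + 370 → 9856; Band 3 + 140 → 6306; Band 4 + 380 → 12155
→ [575, 9856, 6306, 12155]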